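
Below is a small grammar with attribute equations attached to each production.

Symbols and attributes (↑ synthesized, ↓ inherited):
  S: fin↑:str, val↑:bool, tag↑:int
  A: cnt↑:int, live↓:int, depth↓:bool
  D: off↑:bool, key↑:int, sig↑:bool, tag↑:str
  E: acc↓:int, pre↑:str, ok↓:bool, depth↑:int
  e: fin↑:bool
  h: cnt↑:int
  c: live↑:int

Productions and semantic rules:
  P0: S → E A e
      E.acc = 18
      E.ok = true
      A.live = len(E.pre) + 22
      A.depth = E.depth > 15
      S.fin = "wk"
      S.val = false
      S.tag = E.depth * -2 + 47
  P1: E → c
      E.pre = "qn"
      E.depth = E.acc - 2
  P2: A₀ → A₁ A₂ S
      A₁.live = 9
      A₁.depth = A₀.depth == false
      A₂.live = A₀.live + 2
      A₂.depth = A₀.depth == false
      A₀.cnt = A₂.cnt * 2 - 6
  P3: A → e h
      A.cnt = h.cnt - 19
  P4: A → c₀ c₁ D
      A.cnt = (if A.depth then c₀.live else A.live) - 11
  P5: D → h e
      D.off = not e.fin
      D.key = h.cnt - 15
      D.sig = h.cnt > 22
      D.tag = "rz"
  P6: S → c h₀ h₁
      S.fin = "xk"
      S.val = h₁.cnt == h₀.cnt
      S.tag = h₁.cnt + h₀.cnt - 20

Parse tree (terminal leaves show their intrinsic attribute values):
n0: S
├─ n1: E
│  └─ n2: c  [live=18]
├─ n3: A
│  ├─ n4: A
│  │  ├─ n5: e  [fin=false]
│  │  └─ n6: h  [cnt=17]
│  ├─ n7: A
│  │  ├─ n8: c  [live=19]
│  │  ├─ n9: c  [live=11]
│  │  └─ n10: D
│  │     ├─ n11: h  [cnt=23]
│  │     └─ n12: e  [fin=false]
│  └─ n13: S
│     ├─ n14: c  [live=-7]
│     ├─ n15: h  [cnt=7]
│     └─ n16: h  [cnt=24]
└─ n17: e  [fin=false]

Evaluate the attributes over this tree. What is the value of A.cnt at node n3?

24

1. n1.acc = 18  [18]
2. n1.ok = true  [true]
3. n2.live = 18  [terminal]
4. n1.pre = "qn"  ["qn"]
5. n1.depth = 16  [E.acc - 2]
6. n3.live = 24  [len(E.pre) + 22]
7. n3.depth = true  [E.depth > 15]
8. n4.live = 9  [9]
9. n4.depth = false  [A₀.depth == false]
10. n5.fin = false  [terminal]
11. n6.cnt = 17  [terminal]
12. n4.cnt = -2  [h.cnt - 19]
13. n7.live = 26  [A₀.live + 2]
14. n7.depth = false  [A₀.depth == false]
15. n8.live = 19  [terminal]
16. n9.live = 11  [terminal]
17. n11.cnt = 23  [terminal]
18. n12.fin = false  [terminal]
19. n10.off = true  [not e.fin]
20. n10.key = 8  [h.cnt - 15]
21. n10.sig = true  [h.cnt > 22]
22. n10.tag = "rz"  ["rz"]
23. n7.cnt = 15  [(if A.depth then c₀.live else A.live) - 11]
24. n14.live = -7  [terminal]
25. n15.cnt = 7  [terminal]
26. n16.cnt = 24  [terminal]
27. n13.fin = "xk"  ["xk"]
28. n13.val = false  [h₁.cnt == h₀.cnt]
29. n13.tag = 11  [h₁.cnt + h₀.cnt - 20]
30. n3.cnt = 24  [A₂.cnt * 2 - 6]
31. n17.fin = false  [terminal]
32. n0.fin = "wk"  ["wk"]
33. n0.val = false  [false]
34. n0.tag = 15  [E.depth * -2 + 47]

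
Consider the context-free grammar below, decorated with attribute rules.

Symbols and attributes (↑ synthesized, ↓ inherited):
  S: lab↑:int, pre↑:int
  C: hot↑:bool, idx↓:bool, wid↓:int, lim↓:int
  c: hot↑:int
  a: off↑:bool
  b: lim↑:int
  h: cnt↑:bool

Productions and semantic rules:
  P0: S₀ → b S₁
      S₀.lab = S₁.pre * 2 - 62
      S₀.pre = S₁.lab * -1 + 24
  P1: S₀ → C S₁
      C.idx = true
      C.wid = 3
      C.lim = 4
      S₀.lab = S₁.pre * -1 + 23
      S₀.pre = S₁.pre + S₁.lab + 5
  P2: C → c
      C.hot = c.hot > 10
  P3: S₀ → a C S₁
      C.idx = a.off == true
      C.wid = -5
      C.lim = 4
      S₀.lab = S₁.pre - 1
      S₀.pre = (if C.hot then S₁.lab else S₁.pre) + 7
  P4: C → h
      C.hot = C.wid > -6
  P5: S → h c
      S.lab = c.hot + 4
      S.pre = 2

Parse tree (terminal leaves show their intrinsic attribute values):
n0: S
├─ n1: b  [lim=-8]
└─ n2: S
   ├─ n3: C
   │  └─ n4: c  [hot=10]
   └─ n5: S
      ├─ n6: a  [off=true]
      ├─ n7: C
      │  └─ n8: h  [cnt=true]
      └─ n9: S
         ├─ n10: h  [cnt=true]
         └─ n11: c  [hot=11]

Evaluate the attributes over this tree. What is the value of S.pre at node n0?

1. n1.lim = -8  [terminal]
2. n3.idx = true  [true]
3. n3.wid = 3  [3]
4. n3.lim = 4  [4]
5. n4.hot = 10  [terminal]
6. n3.hot = false  [c.hot > 10]
7. n6.off = true  [terminal]
8. n7.idx = true  [a.off == true]
9. n7.wid = -5  [-5]
10. n7.lim = 4  [4]
11. n8.cnt = true  [terminal]
12. n7.hot = true  [C.wid > -6]
13. n10.cnt = true  [terminal]
14. n11.hot = 11  [terminal]
15. n9.lab = 15  [c.hot + 4]
16. n9.pre = 2  [2]
17. n5.lab = 1  [S₁.pre - 1]
18. n5.pre = 22  [(if C.hot then S₁.lab else S₁.pre) + 7]
19. n2.lab = 1  [S₁.pre * -1 + 23]
20. n2.pre = 28  [S₁.pre + S₁.lab + 5]
21. n0.lab = -6  [S₁.pre * 2 - 62]
22. n0.pre = 23  [S₁.lab * -1 + 24]

23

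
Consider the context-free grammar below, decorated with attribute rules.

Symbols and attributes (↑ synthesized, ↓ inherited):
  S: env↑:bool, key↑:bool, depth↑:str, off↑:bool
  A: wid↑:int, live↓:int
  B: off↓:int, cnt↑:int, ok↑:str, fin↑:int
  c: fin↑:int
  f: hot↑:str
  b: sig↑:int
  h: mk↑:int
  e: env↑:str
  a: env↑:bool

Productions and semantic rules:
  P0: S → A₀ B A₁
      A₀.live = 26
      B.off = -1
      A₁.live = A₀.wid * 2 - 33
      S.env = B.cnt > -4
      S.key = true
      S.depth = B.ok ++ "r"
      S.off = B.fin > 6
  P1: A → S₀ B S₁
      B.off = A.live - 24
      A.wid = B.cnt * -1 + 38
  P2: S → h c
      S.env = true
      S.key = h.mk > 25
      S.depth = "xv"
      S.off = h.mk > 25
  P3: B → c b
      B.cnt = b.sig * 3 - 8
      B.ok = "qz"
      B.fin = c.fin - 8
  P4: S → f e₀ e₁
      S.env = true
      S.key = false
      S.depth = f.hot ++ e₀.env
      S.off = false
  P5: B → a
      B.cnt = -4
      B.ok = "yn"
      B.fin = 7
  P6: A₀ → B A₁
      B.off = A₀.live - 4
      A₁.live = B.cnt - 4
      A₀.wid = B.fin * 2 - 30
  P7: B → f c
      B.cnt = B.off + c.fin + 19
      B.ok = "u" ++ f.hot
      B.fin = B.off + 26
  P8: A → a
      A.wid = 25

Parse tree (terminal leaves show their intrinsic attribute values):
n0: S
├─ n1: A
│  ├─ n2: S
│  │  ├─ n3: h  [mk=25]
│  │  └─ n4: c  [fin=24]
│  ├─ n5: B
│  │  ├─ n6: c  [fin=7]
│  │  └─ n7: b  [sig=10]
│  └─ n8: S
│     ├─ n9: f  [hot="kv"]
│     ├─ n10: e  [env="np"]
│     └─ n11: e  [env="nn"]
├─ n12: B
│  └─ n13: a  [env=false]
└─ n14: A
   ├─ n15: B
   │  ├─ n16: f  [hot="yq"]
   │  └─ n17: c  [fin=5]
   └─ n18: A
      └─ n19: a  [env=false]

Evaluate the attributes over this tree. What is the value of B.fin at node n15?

21

1. n1.live = 26  [26]
2. n3.mk = 25  [terminal]
3. n4.fin = 24  [terminal]
4. n2.env = true  [true]
5. n2.key = false  [h.mk > 25]
6. n2.depth = "xv"  ["xv"]
7. n2.off = false  [h.mk > 25]
8. n5.off = 2  [A.live - 24]
9. n6.fin = 7  [terminal]
10. n7.sig = 10  [terminal]
11. n5.cnt = 22  [b.sig * 3 - 8]
12. n5.ok = "qz"  ["qz"]
13. n5.fin = -1  [c.fin - 8]
14. n9.hot = "kv"  [terminal]
15. n10.env = "np"  [terminal]
16. n11.env = "nn"  [terminal]
17. n8.env = true  [true]
18. n8.key = false  [false]
19. n8.depth = "kvnp"  [f.hot ++ e₀.env]
20. n8.off = false  [false]
21. n1.wid = 16  [B.cnt * -1 + 38]
22. n12.off = -1  [-1]
23. n13.env = false  [terminal]
24. n12.cnt = -4  [-4]
25. n12.ok = "yn"  ["yn"]
26. n12.fin = 7  [7]
27. n14.live = -1  [A₀.wid * 2 - 33]
28. n15.off = -5  [A₀.live - 4]
29. n16.hot = "yq"  [terminal]
30. n17.fin = 5  [terminal]
31. n15.cnt = 19  [B.off + c.fin + 19]
32. n15.ok = "uyq"  ["u" ++ f.hot]
33. n15.fin = 21  [B.off + 26]
34. n18.live = 15  [B.cnt - 4]
35. n19.env = false  [terminal]
36. n18.wid = 25  [25]
37. n14.wid = 12  [B.fin * 2 - 30]
38. n0.env = false  [B.cnt > -4]
39. n0.key = true  [true]
40. n0.depth = "ynr"  [B.ok ++ "r"]
41. n0.off = true  [B.fin > 6]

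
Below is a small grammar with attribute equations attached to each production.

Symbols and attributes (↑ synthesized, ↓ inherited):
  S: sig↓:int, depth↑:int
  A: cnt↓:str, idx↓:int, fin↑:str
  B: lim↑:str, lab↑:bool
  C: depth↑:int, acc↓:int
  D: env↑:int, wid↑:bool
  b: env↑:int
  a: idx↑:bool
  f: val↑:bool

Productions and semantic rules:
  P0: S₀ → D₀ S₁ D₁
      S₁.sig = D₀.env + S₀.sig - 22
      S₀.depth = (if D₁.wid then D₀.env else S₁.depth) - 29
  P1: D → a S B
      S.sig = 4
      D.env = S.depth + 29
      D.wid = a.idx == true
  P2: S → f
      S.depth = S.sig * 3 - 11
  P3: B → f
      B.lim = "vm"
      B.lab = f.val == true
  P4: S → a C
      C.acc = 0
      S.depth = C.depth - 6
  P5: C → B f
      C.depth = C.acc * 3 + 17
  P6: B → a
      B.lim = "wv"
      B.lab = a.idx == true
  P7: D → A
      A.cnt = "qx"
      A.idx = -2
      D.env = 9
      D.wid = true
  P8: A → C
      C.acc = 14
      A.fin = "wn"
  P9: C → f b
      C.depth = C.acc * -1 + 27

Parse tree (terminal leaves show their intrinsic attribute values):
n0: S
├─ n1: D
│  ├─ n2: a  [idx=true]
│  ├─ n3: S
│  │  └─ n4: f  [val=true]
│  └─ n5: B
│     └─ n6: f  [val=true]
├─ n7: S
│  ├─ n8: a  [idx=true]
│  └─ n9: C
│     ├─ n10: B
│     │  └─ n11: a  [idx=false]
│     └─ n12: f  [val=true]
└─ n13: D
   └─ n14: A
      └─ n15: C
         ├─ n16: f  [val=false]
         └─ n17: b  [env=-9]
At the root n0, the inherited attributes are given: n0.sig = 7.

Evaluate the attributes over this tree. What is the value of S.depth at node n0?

1. n0.sig = 7  [given at root]
2. n2.idx = true  [terminal]
3. n3.sig = 4  [4]
4. n4.val = true  [terminal]
5. n3.depth = 1  [S.sig * 3 - 11]
6. n6.val = true  [terminal]
7. n5.lim = "vm"  ["vm"]
8. n5.lab = true  [f.val == true]
9. n1.env = 30  [S.depth + 29]
10. n1.wid = true  [a.idx == true]
11. n7.sig = 15  [D₀.env + S₀.sig - 22]
12. n8.idx = true  [terminal]
13. n9.acc = 0  [0]
14. n11.idx = false  [terminal]
15. n10.lim = "wv"  ["wv"]
16. n10.lab = false  [a.idx == true]
17. n12.val = true  [terminal]
18. n9.depth = 17  [C.acc * 3 + 17]
19. n7.depth = 11  [C.depth - 6]
20. n14.cnt = "qx"  ["qx"]
21. n14.idx = -2  [-2]
22. n15.acc = 14  [14]
23. n16.val = false  [terminal]
24. n17.env = -9  [terminal]
25. n15.depth = 13  [C.acc * -1 + 27]
26. n14.fin = "wn"  ["wn"]
27. n13.env = 9  [9]
28. n13.wid = true  [true]
29. n0.depth = 1  [(if D₁.wid then D₀.env else S₁.depth) - 29]

1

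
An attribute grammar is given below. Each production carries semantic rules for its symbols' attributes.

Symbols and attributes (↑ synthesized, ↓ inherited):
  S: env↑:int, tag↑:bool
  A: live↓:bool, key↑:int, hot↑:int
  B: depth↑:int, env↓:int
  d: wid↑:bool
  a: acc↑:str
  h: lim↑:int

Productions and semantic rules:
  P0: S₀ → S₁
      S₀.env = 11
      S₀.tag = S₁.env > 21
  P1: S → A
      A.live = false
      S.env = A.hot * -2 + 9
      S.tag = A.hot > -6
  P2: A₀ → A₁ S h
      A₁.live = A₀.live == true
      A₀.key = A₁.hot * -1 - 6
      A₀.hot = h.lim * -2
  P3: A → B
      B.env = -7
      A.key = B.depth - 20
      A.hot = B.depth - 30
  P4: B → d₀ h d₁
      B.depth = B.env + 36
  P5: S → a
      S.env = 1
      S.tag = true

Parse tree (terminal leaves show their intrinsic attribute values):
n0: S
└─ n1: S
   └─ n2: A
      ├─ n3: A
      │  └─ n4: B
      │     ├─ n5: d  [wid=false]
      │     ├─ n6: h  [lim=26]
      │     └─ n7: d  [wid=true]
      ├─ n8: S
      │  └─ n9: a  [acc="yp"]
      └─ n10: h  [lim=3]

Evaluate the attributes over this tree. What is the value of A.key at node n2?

1. n2.live = false  [false]
2. n3.live = false  [A₀.live == true]
3. n4.env = -7  [-7]
4. n5.wid = false  [terminal]
5. n6.lim = 26  [terminal]
6. n7.wid = true  [terminal]
7. n4.depth = 29  [B.env + 36]
8. n3.key = 9  [B.depth - 20]
9. n3.hot = -1  [B.depth - 30]
10. n9.acc = "yp"  [terminal]
11. n8.env = 1  [1]
12. n8.tag = true  [true]
13. n10.lim = 3  [terminal]
14. n2.key = -5  [A₁.hot * -1 - 6]
15. n2.hot = -6  [h.lim * -2]
16. n1.env = 21  [A.hot * -2 + 9]
17. n1.tag = false  [A.hot > -6]
18. n0.env = 11  [11]
19. n0.tag = false  [S₁.env > 21]

-5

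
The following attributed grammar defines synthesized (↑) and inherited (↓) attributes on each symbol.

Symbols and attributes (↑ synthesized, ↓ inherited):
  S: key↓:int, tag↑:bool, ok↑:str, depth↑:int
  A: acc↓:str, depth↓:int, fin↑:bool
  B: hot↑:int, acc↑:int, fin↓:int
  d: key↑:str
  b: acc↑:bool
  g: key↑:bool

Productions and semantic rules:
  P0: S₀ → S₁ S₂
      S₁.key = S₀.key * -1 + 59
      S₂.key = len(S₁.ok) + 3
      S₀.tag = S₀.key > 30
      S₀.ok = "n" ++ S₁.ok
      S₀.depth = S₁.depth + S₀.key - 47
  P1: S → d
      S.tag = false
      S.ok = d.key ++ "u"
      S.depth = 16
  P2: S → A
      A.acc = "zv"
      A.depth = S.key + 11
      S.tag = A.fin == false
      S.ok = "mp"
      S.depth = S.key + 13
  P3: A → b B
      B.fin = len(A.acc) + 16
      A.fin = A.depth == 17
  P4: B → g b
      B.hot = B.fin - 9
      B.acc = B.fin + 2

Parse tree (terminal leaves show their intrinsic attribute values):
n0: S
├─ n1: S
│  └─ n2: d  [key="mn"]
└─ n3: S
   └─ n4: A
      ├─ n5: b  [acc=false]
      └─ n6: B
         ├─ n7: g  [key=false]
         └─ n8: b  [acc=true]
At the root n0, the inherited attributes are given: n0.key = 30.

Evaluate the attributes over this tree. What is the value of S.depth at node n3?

1. n0.key = 30  [given at root]
2. n1.key = 29  [S₀.key * -1 + 59]
3. n2.key = "mn"  [terminal]
4. n1.tag = false  [false]
5. n1.ok = "mnu"  [d.key ++ "u"]
6. n1.depth = 16  [16]
7. n3.key = 6  [len(S₁.ok) + 3]
8. n4.acc = "zv"  ["zv"]
9. n4.depth = 17  [S.key + 11]
10. n5.acc = false  [terminal]
11. n6.fin = 18  [len(A.acc) + 16]
12. n7.key = false  [terminal]
13. n8.acc = true  [terminal]
14. n6.hot = 9  [B.fin - 9]
15. n6.acc = 20  [B.fin + 2]
16. n4.fin = true  [A.depth == 17]
17. n3.tag = false  [A.fin == false]
18. n3.ok = "mp"  ["mp"]
19. n3.depth = 19  [S.key + 13]
20. n0.tag = false  [S₀.key > 30]
21. n0.ok = "nmnu"  ["n" ++ S₁.ok]
22. n0.depth = -1  [S₁.depth + S₀.key - 47]

19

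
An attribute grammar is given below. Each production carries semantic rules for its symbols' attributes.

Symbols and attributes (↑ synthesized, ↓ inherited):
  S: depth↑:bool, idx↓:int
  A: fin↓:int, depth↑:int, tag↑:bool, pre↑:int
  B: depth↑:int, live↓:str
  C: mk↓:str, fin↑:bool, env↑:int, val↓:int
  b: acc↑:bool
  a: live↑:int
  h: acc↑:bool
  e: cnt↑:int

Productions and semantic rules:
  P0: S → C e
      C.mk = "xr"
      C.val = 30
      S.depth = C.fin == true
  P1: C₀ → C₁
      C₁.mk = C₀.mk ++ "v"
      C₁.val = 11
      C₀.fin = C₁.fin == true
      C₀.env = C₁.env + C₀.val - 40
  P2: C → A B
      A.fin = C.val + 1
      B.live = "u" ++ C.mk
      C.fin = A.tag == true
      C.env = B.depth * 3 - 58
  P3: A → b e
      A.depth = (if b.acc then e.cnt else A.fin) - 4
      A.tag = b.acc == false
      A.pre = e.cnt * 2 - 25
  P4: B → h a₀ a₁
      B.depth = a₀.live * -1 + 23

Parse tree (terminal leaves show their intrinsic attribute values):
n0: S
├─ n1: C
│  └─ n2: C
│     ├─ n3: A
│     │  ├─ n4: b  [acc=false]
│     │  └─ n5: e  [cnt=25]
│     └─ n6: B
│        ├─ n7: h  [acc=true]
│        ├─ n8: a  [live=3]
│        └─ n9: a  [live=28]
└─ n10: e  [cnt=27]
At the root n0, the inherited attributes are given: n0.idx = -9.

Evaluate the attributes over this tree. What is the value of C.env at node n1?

-8

1. n0.idx = -9  [given at root]
2. n1.mk = "xr"  ["xr"]
3. n1.val = 30  [30]
4. n2.mk = "xrv"  [C₀.mk ++ "v"]
5. n2.val = 11  [11]
6. n3.fin = 12  [C.val + 1]
7. n4.acc = false  [terminal]
8. n5.cnt = 25  [terminal]
9. n3.depth = 8  [(if b.acc then e.cnt else A.fin) - 4]
10. n3.tag = true  [b.acc == false]
11. n3.pre = 25  [e.cnt * 2 - 25]
12. n6.live = "uxrv"  ["u" ++ C.mk]
13. n7.acc = true  [terminal]
14. n8.live = 3  [terminal]
15. n9.live = 28  [terminal]
16. n6.depth = 20  [a₀.live * -1 + 23]
17. n2.fin = true  [A.tag == true]
18. n2.env = 2  [B.depth * 3 - 58]
19. n1.fin = true  [C₁.fin == true]
20. n1.env = -8  [C₁.env + C₀.val - 40]
21. n10.cnt = 27  [terminal]
22. n0.depth = true  [C.fin == true]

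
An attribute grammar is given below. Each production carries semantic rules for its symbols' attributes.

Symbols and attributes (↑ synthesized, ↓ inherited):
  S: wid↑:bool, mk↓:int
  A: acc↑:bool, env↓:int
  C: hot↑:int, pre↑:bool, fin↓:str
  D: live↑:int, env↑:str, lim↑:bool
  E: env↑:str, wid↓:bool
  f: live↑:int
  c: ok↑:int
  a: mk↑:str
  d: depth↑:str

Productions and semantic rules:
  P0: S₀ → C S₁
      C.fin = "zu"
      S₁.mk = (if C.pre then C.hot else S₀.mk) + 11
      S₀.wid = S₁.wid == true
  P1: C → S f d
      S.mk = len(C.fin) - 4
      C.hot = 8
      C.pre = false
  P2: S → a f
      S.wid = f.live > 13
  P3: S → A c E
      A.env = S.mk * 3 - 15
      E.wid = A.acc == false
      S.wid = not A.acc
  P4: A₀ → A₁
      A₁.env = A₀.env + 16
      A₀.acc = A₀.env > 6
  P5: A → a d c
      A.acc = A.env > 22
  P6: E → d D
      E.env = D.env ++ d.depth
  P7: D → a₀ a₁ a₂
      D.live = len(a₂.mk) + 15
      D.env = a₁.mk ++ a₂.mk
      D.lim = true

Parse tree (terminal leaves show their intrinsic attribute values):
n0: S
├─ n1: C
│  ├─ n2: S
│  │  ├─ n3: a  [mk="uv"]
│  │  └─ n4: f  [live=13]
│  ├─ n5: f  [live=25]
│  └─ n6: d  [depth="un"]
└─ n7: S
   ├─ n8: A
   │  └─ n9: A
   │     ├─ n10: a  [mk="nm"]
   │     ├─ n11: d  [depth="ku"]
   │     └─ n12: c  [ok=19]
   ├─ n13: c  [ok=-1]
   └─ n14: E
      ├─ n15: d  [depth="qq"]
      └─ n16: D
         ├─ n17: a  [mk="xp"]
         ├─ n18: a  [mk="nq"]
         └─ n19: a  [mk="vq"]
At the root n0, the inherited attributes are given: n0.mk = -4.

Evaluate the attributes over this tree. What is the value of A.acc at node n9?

1. n0.mk = -4  [given at root]
2. n1.fin = "zu"  ["zu"]
3. n2.mk = -2  [len(C.fin) - 4]
4. n3.mk = "uv"  [terminal]
5. n4.live = 13  [terminal]
6. n2.wid = false  [f.live > 13]
7. n5.live = 25  [terminal]
8. n6.depth = "un"  [terminal]
9. n1.hot = 8  [8]
10. n1.pre = false  [false]
11. n7.mk = 7  [(if C.pre then C.hot else S₀.mk) + 11]
12. n8.env = 6  [S.mk * 3 - 15]
13. n9.env = 22  [A₀.env + 16]
14. n10.mk = "nm"  [terminal]
15. n11.depth = "ku"  [terminal]
16. n12.ok = 19  [terminal]
17. n9.acc = false  [A.env > 22]
18. n8.acc = false  [A₀.env > 6]
19. n13.ok = -1  [terminal]
20. n14.wid = true  [A.acc == false]
21. n15.depth = "qq"  [terminal]
22. n17.mk = "xp"  [terminal]
23. n18.mk = "nq"  [terminal]
24. n19.mk = "vq"  [terminal]
25. n16.live = 17  [len(a₂.mk) + 15]
26. n16.env = "nqvq"  [a₁.mk ++ a₂.mk]
27. n16.lim = true  [true]
28. n14.env = "nqvqqq"  [D.env ++ d.depth]
29. n7.wid = true  [not A.acc]
30. n0.wid = true  [S₁.wid == true]

false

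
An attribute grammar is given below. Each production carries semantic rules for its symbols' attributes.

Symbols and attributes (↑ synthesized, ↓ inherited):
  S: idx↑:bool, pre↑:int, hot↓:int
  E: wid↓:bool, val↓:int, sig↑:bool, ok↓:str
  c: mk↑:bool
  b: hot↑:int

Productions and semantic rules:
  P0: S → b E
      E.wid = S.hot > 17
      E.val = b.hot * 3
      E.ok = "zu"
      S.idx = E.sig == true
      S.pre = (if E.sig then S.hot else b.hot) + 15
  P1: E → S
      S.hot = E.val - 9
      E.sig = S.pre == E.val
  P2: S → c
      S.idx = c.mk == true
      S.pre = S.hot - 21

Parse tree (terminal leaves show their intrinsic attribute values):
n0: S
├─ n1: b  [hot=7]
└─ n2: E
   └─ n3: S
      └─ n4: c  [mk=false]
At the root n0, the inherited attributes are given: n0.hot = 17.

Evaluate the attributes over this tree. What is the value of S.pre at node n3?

1. n0.hot = 17  [given at root]
2. n1.hot = 7  [terminal]
3. n2.wid = false  [S.hot > 17]
4. n2.val = 21  [b.hot * 3]
5. n2.ok = "zu"  ["zu"]
6. n3.hot = 12  [E.val - 9]
7. n4.mk = false  [terminal]
8. n3.idx = false  [c.mk == true]
9. n3.pre = -9  [S.hot - 21]
10. n2.sig = false  [S.pre == E.val]
11. n0.idx = false  [E.sig == true]
12. n0.pre = 22  [(if E.sig then S.hot else b.hot) + 15]

-9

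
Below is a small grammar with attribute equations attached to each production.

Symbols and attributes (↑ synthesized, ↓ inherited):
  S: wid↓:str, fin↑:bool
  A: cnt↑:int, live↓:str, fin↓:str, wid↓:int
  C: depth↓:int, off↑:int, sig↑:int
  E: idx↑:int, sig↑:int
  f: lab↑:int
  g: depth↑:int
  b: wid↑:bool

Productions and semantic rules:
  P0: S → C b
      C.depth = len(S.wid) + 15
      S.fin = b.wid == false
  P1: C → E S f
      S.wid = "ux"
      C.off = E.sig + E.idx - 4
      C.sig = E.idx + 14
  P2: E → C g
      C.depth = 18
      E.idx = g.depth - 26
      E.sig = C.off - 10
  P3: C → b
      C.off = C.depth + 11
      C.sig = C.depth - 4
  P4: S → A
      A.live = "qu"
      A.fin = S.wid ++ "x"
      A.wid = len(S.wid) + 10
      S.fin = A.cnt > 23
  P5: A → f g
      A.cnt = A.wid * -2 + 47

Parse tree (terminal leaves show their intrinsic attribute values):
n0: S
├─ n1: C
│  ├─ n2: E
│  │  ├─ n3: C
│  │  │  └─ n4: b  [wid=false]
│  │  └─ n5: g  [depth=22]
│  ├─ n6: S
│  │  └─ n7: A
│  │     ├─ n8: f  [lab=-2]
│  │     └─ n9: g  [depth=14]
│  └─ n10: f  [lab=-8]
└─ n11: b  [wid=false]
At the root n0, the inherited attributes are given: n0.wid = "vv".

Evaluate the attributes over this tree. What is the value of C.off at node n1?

11

1. n0.wid = "vv"  [given at root]
2. n1.depth = 17  [len(S.wid) + 15]
3. n3.depth = 18  [18]
4. n4.wid = false  [terminal]
5. n3.off = 29  [C.depth + 11]
6. n3.sig = 14  [C.depth - 4]
7. n5.depth = 22  [terminal]
8. n2.idx = -4  [g.depth - 26]
9. n2.sig = 19  [C.off - 10]
10. n6.wid = "ux"  ["ux"]
11. n7.live = "qu"  ["qu"]
12. n7.fin = "uxx"  [S.wid ++ "x"]
13. n7.wid = 12  [len(S.wid) + 10]
14. n8.lab = -2  [terminal]
15. n9.depth = 14  [terminal]
16. n7.cnt = 23  [A.wid * -2 + 47]
17. n6.fin = false  [A.cnt > 23]
18. n10.lab = -8  [terminal]
19. n1.off = 11  [E.sig + E.idx - 4]
20. n1.sig = 10  [E.idx + 14]
21. n11.wid = false  [terminal]
22. n0.fin = true  [b.wid == false]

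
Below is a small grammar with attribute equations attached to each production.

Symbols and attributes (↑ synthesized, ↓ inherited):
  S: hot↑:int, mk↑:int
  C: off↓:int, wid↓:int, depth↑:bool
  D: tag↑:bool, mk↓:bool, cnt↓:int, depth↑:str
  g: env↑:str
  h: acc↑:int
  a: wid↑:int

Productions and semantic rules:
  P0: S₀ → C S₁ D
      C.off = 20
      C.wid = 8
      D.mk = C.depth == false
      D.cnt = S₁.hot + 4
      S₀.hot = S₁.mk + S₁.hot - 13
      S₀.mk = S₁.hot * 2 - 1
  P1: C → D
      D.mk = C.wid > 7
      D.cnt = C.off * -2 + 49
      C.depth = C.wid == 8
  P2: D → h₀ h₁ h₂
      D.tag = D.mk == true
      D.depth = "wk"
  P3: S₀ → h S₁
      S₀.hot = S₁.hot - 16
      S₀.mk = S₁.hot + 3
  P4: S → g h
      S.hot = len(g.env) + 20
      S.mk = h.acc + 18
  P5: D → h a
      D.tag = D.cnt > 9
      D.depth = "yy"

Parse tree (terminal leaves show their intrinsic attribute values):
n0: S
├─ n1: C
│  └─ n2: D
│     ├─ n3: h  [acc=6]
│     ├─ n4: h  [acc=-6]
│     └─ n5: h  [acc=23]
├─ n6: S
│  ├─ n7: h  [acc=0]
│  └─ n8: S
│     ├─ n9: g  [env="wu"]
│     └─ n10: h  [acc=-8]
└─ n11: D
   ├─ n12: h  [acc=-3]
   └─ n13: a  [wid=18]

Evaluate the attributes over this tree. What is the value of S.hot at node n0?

1. n1.off = 20  [20]
2. n1.wid = 8  [8]
3. n2.mk = true  [C.wid > 7]
4. n2.cnt = 9  [C.off * -2 + 49]
5. n3.acc = 6  [terminal]
6. n4.acc = -6  [terminal]
7. n5.acc = 23  [terminal]
8. n2.tag = true  [D.mk == true]
9. n2.depth = "wk"  ["wk"]
10. n1.depth = true  [C.wid == 8]
11. n7.acc = 0  [terminal]
12. n9.env = "wu"  [terminal]
13. n10.acc = -8  [terminal]
14. n8.hot = 22  [len(g.env) + 20]
15. n8.mk = 10  [h.acc + 18]
16. n6.hot = 6  [S₁.hot - 16]
17. n6.mk = 25  [S₁.hot + 3]
18. n11.mk = false  [C.depth == false]
19. n11.cnt = 10  [S₁.hot + 4]
20. n12.acc = -3  [terminal]
21. n13.wid = 18  [terminal]
22. n11.tag = true  [D.cnt > 9]
23. n11.depth = "yy"  ["yy"]
24. n0.hot = 18  [S₁.mk + S₁.hot - 13]
25. n0.mk = 11  [S₁.hot * 2 - 1]

18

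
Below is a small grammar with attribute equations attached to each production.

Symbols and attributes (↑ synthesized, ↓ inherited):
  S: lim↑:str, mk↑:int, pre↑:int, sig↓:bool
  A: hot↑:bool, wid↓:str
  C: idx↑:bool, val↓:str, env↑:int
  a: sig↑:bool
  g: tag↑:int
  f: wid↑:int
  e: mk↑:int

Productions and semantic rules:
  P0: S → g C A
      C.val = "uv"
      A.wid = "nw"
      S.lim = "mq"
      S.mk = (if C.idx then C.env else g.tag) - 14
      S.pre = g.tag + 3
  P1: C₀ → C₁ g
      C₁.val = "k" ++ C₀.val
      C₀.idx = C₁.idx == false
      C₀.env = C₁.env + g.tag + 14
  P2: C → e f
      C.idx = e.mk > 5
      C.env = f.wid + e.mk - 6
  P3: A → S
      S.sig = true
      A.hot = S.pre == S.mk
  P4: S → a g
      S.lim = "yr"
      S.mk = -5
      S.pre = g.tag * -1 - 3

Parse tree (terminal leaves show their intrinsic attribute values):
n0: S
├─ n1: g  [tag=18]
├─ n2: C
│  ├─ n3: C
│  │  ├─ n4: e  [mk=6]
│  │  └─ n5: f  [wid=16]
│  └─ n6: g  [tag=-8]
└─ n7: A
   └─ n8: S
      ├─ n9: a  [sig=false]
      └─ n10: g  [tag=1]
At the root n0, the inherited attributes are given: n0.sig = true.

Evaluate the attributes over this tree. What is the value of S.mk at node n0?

4

1. n0.sig = true  [given at root]
2. n1.tag = 18  [terminal]
3. n2.val = "uv"  ["uv"]
4. n3.val = "kuv"  ["k" ++ C₀.val]
5. n4.mk = 6  [terminal]
6. n5.wid = 16  [terminal]
7. n3.idx = true  [e.mk > 5]
8. n3.env = 16  [f.wid + e.mk - 6]
9. n6.tag = -8  [terminal]
10. n2.idx = false  [C₁.idx == false]
11. n2.env = 22  [C₁.env + g.tag + 14]
12. n7.wid = "nw"  ["nw"]
13. n8.sig = true  [true]
14. n9.sig = false  [terminal]
15. n10.tag = 1  [terminal]
16. n8.lim = "yr"  ["yr"]
17. n8.mk = -5  [-5]
18. n8.pre = -4  [g.tag * -1 - 3]
19. n7.hot = false  [S.pre == S.mk]
20. n0.lim = "mq"  ["mq"]
21. n0.mk = 4  [(if C.idx then C.env else g.tag) - 14]
22. n0.pre = 21  [g.tag + 3]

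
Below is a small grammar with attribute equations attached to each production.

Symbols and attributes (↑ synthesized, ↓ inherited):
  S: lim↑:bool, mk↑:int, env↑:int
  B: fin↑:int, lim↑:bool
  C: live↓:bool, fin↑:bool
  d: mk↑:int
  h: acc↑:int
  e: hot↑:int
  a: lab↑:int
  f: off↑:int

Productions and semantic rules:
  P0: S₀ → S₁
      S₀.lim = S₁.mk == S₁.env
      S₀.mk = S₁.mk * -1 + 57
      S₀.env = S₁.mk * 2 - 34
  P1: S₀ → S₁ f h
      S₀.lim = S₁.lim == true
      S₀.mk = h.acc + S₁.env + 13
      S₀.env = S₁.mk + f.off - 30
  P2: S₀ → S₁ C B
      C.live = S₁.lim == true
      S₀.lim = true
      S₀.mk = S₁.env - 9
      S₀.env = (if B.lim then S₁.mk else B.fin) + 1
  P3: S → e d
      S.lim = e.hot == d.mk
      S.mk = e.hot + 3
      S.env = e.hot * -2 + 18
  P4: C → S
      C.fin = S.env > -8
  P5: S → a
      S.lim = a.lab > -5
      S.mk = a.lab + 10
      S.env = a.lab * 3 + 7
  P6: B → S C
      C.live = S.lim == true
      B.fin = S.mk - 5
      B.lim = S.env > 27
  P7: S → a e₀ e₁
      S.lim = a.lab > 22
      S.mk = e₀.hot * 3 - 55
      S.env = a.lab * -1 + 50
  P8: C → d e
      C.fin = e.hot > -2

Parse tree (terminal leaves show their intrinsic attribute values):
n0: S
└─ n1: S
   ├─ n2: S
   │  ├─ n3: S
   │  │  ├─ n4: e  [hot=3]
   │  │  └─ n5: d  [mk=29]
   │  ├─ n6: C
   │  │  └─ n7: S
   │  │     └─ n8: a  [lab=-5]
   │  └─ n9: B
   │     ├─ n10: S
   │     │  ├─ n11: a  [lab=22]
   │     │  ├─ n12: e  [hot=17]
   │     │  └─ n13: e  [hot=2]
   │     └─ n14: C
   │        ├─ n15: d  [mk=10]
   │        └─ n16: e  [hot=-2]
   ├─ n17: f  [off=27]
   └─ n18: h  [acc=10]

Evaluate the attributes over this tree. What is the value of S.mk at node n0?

1. n4.hot = 3  [terminal]
2. n5.mk = 29  [terminal]
3. n3.lim = false  [e.hot == d.mk]
4. n3.mk = 6  [e.hot + 3]
5. n3.env = 12  [e.hot * -2 + 18]
6. n6.live = false  [S₁.lim == true]
7. n8.lab = -5  [terminal]
8. n7.lim = false  [a.lab > -5]
9. n7.mk = 5  [a.lab + 10]
10. n7.env = -8  [a.lab * 3 + 7]
11. n6.fin = false  [S.env > -8]
12. n11.lab = 22  [terminal]
13. n12.hot = 17  [terminal]
14. n13.hot = 2  [terminal]
15. n10.lim = false  [a.lab > 22]
16. n10.mk = -4  [e₀.hot * 3 - 55]
17. n10.env = 28  [a.lab * -1 + 50]
18. n14.live = false  [S.lim == true]
19. n15.mk = 10  [terminal]
20. n16.hot = -2  [terminal]
21. n14.fin = false  [e.hot > -2]
22. n9.fin = -9  [S.mk - 5]
23. n9.lim = true  [S.env > 27]
24. n2.lim = true  [true]
25. n2.mk = 3  [S₁.env - 9]
26. n2.env = 7  [(if B.lim then S₁.mk else B.fin) + 1]
27. n17.off = 27  [terminal]
28. n18.acc = 10  [terminal]
29. n1.lim = true  [S₁.lim == true]
30. n1.mk = 30  [h.acc + S₁.env + 13]
31. n1.env = 0  [S₁.mk + f.off - 30]
32. n0.lim = false  [S₁.mk == S₁.env]
33. n0.mk = 27  [S₁.mk * -1 + 57]
34. n0.env = 26  [S₁.mk * 2 - 34]

27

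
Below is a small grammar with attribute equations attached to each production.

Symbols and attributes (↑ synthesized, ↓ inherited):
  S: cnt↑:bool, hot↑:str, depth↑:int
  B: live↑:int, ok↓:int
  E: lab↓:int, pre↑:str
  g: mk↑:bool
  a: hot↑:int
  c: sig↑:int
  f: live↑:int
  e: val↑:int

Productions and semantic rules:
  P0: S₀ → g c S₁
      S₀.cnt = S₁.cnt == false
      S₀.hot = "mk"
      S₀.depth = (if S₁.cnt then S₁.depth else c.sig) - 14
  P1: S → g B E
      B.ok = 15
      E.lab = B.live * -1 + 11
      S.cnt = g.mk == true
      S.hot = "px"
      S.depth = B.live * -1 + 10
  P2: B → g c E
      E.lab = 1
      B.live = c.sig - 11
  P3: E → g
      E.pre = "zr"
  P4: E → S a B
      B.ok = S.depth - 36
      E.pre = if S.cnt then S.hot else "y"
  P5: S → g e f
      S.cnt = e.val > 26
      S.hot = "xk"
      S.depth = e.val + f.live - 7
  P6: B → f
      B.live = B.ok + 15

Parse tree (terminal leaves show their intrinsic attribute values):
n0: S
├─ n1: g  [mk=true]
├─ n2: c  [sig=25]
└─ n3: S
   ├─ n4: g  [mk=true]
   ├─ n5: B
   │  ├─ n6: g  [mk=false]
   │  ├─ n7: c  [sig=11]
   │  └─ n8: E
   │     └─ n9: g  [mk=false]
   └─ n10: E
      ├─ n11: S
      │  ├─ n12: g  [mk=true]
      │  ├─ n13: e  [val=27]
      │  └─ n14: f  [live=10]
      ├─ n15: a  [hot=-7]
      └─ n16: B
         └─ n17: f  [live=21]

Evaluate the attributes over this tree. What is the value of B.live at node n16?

9

1. n1.mk = true  [terminal]
2. n2.sig = 25  [terminal]
3. n4.mk = true  [terminal]
4. n5.ok = 15  [15]
5. n6.mk = false  [terminal]
6. n7.sig = 11  [terminal]
7. n8.lab = 1  [1]
8. n9.mk = false  [terminal]
9. n8.pre = "zr"  ["zr"]
10. n5.live = 0  [c.sig - 11]
11. n10.lab = 11  [B.live * -1 + 11]
12. n12.mk = true  [terminal]
13. n13.val = 27  [terminal]
14. n14.live = 10  [terminal]
15. n11.cnt = true  [e.val > 26]
16. n11.hot = "xk"  ["xk"]
17. n11.depth = 30  [e.val + f.live - 7]
18. n15.hot = -7  [terminal]
19. n16.ok = -6  [S.depth - 36]
20. n17.live = 21  [terminal]
21. n16.live = 9  [B.ok + 15]
22. n10.pre = "xk"  [if S.cnt then S.hot else "y"]
23. n3.cnt = true  [g.mk == true]
24. n3.hot = "px"  ["px"]
25. n3.depth = 10  [B.live * -1 + 10]
26. n0.cnt = false  [S₁.cnt == false]
27. n0.hot = "mk"  ["mk"]
28. n0.depth = -4  [(if S₁.cnt then S₁.depth else c.sig) - 14]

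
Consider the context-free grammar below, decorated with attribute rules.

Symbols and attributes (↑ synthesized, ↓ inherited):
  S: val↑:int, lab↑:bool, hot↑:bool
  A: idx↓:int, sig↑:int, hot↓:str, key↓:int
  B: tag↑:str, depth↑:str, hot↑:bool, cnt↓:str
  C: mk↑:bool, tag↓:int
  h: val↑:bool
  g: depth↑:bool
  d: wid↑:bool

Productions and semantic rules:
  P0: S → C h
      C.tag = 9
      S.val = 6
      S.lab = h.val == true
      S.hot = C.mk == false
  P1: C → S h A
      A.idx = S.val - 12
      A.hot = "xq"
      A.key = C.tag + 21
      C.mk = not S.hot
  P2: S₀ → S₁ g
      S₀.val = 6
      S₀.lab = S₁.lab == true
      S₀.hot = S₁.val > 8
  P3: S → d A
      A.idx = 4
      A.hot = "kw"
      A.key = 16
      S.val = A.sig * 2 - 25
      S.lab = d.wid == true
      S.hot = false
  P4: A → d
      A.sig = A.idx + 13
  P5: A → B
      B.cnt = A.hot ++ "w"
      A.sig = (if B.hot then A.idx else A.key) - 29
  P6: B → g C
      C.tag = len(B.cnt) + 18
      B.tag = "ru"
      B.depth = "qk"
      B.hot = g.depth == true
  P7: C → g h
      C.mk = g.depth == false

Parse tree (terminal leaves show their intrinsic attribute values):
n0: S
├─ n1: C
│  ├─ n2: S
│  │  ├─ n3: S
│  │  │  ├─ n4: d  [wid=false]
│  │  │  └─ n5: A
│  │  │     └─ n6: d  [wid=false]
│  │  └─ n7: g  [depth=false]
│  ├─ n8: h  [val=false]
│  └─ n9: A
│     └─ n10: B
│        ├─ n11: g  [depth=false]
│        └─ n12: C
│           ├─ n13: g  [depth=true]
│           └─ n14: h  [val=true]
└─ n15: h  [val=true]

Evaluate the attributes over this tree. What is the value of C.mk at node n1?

false

1. n1.tag = 9  [9]
2. n4.wid = false  [terminal]
3. n5.idx = 4  [4]
4. n5.hot = "kw"  ["kw"]
5. n5.key = 16  [16]
6. n6.wid = false  [terminal]
7. n5.sig = 17  [A.idx + 13]
8. n3.val = 9  [A.sig * 2 - 25]
9. n3.lab = false  [d.wid == true]
10. n3.hot = false  [false]
11. n7.depth = false  [terminal]
12. n2.val = 6  [6]
13. n2.lab = false  [S₁.lab == true]
14. n2.hot = true  [S₁.val > 8]
15. n8.val = false  [terminal]
16. n9.idx = -6  [S.val - 12]
17. n9.hot = "xq"  ["xq"]
18. n9.key = 30  [C.tag + 21]
19. n10.cnt = "xqw"  [A.hot ++ "w"]
20. n11.depth = false  [terminal]
21. n12.tag = 21  [len(B.cnt) + 18]
22. n13.depth = true  [terminal]
23. n14.val = true  [terminal]
24. n12.mk = false  [g.depth == false]
25. n10.tag = "ru"  ["ru"]
26. n10.depth = "qk"  ["qk"]
27. n10.hot = false  [g.depth == true]
28. n9.sig = 1  [(if B.hot then A.idx else A.key) - 29]
29. n1.mk = false  [not S.hot]
30. n15.val = true  [terminal]
31. n0.val = 6  [6]
32. n0.lab = true  [h.val == true]
33. n0.hot = true  [C.mk == false]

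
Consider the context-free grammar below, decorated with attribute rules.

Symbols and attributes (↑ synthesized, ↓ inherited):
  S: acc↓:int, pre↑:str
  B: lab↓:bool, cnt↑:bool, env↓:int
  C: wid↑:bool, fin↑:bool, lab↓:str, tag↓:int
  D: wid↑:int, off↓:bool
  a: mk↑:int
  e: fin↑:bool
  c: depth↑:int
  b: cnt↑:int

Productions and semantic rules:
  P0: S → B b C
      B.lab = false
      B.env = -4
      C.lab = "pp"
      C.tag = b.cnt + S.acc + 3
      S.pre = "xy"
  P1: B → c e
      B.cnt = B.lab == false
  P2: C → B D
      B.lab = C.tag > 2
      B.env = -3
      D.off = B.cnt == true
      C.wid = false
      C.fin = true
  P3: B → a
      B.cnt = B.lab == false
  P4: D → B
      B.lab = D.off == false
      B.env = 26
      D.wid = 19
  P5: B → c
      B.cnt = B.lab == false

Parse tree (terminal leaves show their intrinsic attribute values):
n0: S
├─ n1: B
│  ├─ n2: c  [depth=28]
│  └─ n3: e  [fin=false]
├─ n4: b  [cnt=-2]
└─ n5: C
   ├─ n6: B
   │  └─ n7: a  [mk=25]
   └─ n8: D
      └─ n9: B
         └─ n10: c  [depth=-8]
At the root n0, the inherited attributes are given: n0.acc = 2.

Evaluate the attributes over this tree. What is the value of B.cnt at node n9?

1. n0.acc = 2  [given at root]
2. n1.lab = false  [false]
3. n1.env = -4  [-4]
4. n2.depth = 28  [terminal]
5. n3.fin = false  [terminal]
6. n1.cnt = true  [B.lab == false]
7. n4.cnt = -2  [terminal]
8. n5.lab = "pp"  ["pp"]
9. n5.tag = 3  [b.cnt + S.acc + 3]
10. n6.lab = true  [C.tag > 2]
11. n6.env = -3  [-3]
12. n7.mk = 25  [terminal]
13. n6.cnt = false  [B.lab == false]
14. n8.off = false  [B.cnt == true]
15. n9.lab = true  [D.off == false]
16. n9.env = 26  [26]
17. n10.depth = -8  [terminal]
18. n9.cnt = false  [B.lab == false]
19. n8.wid = 19  [19]
20. n5.wid = false  [false]
21. n5.fin = true  [true]
22. n0.pre = "xy"  ["xy"]

false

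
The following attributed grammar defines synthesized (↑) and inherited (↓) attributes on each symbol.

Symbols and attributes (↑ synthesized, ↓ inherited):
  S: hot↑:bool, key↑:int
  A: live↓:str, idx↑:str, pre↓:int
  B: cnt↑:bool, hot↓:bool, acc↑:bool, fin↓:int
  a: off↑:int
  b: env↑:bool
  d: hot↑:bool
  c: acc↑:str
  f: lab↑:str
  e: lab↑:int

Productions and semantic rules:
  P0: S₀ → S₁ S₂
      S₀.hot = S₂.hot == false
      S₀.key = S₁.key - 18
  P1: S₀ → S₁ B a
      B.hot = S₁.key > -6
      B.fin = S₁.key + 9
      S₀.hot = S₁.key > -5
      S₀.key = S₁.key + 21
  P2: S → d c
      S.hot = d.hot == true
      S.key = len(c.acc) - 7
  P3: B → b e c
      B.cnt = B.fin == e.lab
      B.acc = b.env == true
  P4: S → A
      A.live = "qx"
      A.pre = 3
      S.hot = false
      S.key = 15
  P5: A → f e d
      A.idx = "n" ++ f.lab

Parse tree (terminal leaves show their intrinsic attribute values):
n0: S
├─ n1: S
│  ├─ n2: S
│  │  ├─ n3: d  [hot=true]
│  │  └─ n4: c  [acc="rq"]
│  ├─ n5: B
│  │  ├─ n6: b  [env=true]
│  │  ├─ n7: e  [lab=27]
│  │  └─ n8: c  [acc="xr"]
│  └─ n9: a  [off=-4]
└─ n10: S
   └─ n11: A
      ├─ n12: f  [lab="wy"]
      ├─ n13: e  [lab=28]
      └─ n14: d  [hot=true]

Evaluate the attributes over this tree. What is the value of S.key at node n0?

1. n3.hot = true  [terminal]
2. n4.acc = "rq"  [terminal]
3. n2.hot = true  [d.hot == true]
4. n2.key = -5  [len(c.acc) - 7]
5. n5.hot = true  [S₁.key > -6]
6. n5.fin = 4  [S₁.key + 9]
7. n6.env = true  [terminal]
8. n7.lab = 27  [terminal]
9. n8.acc = "xr"  [terminal]
10. n5.cnt = false  [B.fin == e.lab]
11. n5.acc = true  [b.env == true]
12. n9.off = -4  [terminal]
13. n1.hot = false  [S₁.key > -5]
14. n1.key = 16  [S₁.key + 21]
15. n11.live = "qx"  ["qx"]
16. n11.pre = 3  [3]
17. n12.lab = "wy"  [terminal]
18. n13.lab = 28  [terminal]
19. n14.hot = true  [terminal]
20. n11.idx = "nwy"  ["n" ++ f.lab]
21. n10.hot = false  [false]
22. n10.key = 15  [15]
23. n0.hot = true  [S₂.hot == false]
24. n0.key = -2  [S₁.key - 18]

-2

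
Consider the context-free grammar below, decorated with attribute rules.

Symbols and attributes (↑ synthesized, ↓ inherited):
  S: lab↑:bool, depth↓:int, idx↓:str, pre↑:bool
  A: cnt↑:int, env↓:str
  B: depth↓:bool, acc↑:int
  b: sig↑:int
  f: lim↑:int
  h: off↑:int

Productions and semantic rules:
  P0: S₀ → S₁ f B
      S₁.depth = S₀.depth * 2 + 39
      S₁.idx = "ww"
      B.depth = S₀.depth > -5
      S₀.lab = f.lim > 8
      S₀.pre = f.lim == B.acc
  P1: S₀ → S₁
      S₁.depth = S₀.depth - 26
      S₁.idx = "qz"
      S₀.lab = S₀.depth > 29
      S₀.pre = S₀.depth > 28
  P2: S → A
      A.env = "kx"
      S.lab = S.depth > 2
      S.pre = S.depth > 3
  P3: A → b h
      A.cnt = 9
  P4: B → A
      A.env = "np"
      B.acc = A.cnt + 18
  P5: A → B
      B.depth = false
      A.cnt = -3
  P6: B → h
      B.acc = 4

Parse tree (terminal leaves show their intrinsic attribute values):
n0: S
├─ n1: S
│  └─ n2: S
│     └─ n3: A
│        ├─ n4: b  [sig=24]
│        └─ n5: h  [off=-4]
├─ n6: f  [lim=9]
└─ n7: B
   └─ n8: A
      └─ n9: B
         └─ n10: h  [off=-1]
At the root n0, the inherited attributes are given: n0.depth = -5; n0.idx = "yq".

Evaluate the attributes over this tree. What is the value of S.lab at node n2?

true

1. n0.depth = -5  [given at root]
2. n0.idx = "yq"  [given at root]
3. n1.depth = 29  [S₀.depth * 2 + 39]
4. n1.idx = "ww"  ["ww"]
5. n2.depth = 3  [S₀.depth - 26]
6. n2.idx = "qz"  ["qz"]
7. n3.env = "kx"  ["kx"]
8. n4.sig = 24  [terminal]
9. n5.off = -4  [terminal]
10. n3.cnt = 9  [9]
11. n2.lab = true  [S.depth > 2]
12. n2.pre = false  [S.depth > 3]
13. n1.lab = false  [S₀.depth > 29]
14. n1.pre = true  [S₀.depth > 28]
15. n6.lim = 9  [terminal]
16. n7.depth = false  [S₀.depth > -5]
17. n8.env = "np"  ["np"]
18. n9.depth = false  [false]
19. n10.off = -1  [terminal]
20. n9.acc = 4  [4]
21. n8.cnt = -3  [-3]
22. n7.acc = 15  [A.cnt + 18]
23. n0.lab = true  [f.lim > 8]
24. n0.pre = false  [f.lim == B.acc]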